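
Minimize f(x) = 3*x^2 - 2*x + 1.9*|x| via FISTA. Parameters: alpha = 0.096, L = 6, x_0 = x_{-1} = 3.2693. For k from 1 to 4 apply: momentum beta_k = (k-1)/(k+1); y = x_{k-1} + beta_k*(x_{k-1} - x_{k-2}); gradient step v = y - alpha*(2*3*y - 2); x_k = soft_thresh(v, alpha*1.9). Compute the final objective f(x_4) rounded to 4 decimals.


FISTA on f(x) = 3*x^2 - 2*x + 1.9*|x|
L = 6, alpha = 0.096
Iteration 1: beta = 0.0, y = 3.2693 + 0.0*(3.2693 - 3.2693) = 3.2693
  grad(y) = 17.6158, v = y - alpha*grad = 1.5782
  prox(v) = soft_thresh(1.5782, 0.1824) = 1.3958
Iteration 2: beta = 0.3333, y = 1.3958 + 0.3333*(1.3958 - 3.2693) = 0.7713
  grad(y) = 2.6277, v = y - alpha*grad = 0.519
  prox(v) = soft_thresh(0.519, 0.1824) = 0.3366
Iteration 3: beta = 0.5, y = 0.3366 + 0.5*(0.3366 - 1.3958) = -0.193
  grad(y) = -3.1578, v = y - alpha*grad = 0.1102
  prox(v) = soft_thresh(0.1102, 0.1824) = 0.0
Iteration 4: beta = 0.6, y = 0.0 + 0.6*(0.0 - 0.3366) = -0.202
  grad(y) = -3.2118, v = y - alpha*grad = 0.1064
  prox(v) = soft_thresh(0.1064, 0.1824) = 0.0
f(x_4) = 3*0.0^2 - 2*0.0 + 1.9*|0.0| = 0.0


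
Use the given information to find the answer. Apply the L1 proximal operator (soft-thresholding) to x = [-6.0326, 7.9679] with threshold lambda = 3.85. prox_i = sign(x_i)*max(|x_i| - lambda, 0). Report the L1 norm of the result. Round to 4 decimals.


Soft-thresholding with lambda = 3.85:
prox(-6.0326) = sign(-6.0326)*max(|-6.0326| - 3.85, 0) = -2.1826
prox(7.9679) = sign(7.9679)*max(|7.9679| - 3.85, 0) = 4.1179
prox(x) = [-2.1826, 4.1179]
||prox(x)||_1 = 2.1826 + 4.1179 = 6.3005


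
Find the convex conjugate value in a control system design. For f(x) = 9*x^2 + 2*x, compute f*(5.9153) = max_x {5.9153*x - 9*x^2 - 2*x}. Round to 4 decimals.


f*(y) = sup_x {y*x - a*x^2 - b*x} = sup_x {(y-b)*x - a*x^2}
FOC: (y - b) - 2a*x = 0 => x* = (y - b)/(2a)
x* = (5.9153 - 2)/(2*9) = 0.2175
f*(5.9153) = (y-b)^2/(4a) = (5.9153 - 2)^2/(4*9)
= 15.3296/36 = 0.4258


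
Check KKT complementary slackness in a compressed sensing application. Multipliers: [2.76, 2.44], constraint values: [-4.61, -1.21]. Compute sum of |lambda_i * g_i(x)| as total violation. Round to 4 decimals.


KKT complementary slackness check:
lambda_1 * g_1 = 2.76 * -4.61 = -12.7236
lambda_2 * g_2 = 2.44 * -1.21 = -2.9524
Total violation = 12.7236 + 2.9524 = 15.676


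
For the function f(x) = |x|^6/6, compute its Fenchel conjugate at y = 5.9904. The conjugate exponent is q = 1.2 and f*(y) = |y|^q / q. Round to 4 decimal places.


The conjugate exponent q satisfies 1/p + 1/q = 1.
p = 6, so q = 6/(6 - 1) = 1.2
|y|^q = 5.9904^1.2 = 8.5693
f*(5.9904) = 8.5693 / 1.2 = 7.1411


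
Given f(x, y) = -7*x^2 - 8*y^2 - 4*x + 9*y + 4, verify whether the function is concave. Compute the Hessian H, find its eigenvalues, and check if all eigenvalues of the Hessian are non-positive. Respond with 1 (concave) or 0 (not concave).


The Hessian of f(x,y) = -7*x^2 - 8*y^2 - 4*x + 9*y + 4 is:
H = [[-14, 0], [0, -16]]
Trace = -14 - 16 = -30
Determinant = -14*-16 - (0)^2 = 224
Discriminant = (-30)^2 - 4*224 = 4.0
Eigenvalues: lambda_1 = -16.0, lambda_2 = -14.0
The function is concave.

1


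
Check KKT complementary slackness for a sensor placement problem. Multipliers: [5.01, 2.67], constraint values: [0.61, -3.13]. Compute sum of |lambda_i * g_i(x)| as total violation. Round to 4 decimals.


KKT complementary slackness check:
lambda_1 * g_1 = 5.01 * 0.61 = 3.0561
lambda_2 * g_2 = 2.67 * -3.13 = -8.3571
Total violation = 3.0561 + 8.3571 = 11.4132


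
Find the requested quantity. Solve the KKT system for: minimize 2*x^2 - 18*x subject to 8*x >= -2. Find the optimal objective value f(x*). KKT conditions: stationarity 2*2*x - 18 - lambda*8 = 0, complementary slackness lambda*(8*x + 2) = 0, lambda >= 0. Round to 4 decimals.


Step 1: Try lambda = 0 (constraint inactive).
Stationarity: 2*2*x - 18 = 0
x* = 18/(2*2) = 4.5
Check constraint: 8*4.5 = 36.0 >= -2 -- satisfied.
Step 2: Compute optimal value.
f(x*) = 2*4.5^2 - 18*4.5 = -40.5


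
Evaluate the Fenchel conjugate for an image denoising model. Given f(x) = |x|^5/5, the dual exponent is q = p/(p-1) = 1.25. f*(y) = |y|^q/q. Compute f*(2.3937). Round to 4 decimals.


The conjugate exponent q satisfies 1/p + 1/q = 1.
p = 5, so q = 5/(5 - 1) = 1.25
|y|^q = 2.3937^1.25 = 2.9774
f*(2.3937) = 2.9774 / 1.25 = 2.3819


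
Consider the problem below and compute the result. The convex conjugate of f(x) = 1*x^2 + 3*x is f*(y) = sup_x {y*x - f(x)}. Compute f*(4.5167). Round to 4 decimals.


f*(y) = sup_x {y*x - a*x^2 - b*x} = sup_x {(y-b)*x - a*x^2}
FOC: (y - b) - 2a*x = 0 => x* = (y - b)/(2a)
x* = (4.5167 - 3)/(2*1) = 0.7584
f*(4.5167) = (y-b)^2/(4a) = (4.5167 - 3)^2/(4*1)
= 2.3004/4 = 0.5751


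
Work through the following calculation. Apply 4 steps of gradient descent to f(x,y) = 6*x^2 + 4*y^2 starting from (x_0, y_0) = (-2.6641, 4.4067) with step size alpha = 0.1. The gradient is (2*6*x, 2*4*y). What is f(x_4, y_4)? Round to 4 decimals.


Gradient descent on f(x,y) = 6*x^2 + 4*y^2.
Starting point: (-2.6641, 4.4067), alpha = 0.1
Step 1: grad_x = 2*6*-2.6641 = -31.9692, grad_y = 2*4*4.4067 = 35.2536
  x_1 = -2.6641 - 0.1*-31.9692 = 0.5328
  y_1 = 4.4067 - 0.1*35.2536 = 0.8813
Step 2: grad_x = 2*6*0.5328 = 6.3938, grad_y = 2*4*0.8813 = 7.0507
  x_2 = 0.5328 - 0.1*6.3938 = -0.1066
  y_2 = 0.8813 - 0.1*7.0507 = 0.1763
Step 3: grad_x = 2*6*-0.1066 = -1.2788, grad_y = 2*4*0.1763 = 1.4101
  x_3 = -0.1066 - 0.1*-1.2788 = 0.0213
  y_3 = 0.1763 - 0.1*1.4101 = 0.0353
Step 4: grad_x = 2*6*0.0213 = 0.2558, grad_y = 2*4*0.0353 = 0.282
  x_4 = 0.0213 - 0.1*0.2558 = -0.0043
  y_4 = 0.0353 - 0.1*0.282 = 0.0071
f(-0.0043, 0.0071) = 6*(-0.0043)^2 + 4*0.0071^2 = 0.0003


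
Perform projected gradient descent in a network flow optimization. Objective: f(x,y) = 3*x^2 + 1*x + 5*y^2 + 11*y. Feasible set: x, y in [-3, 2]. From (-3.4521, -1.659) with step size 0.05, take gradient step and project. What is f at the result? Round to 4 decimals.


Step 1: Compute gradient at (-3.4521, -1.659).
grad_x = 2*3*-3.4521 + 1 = -19.7126
grad_y = 2*5*-1.659 + 11 = -5.59
Step 2: Gradient step.
x_raw = -3.4521 - 0.05*-19.7126 = -2.4665
y_raw = -1.659 - 0.05*-5.59 = -1.3795
Step 3: Project onto [-3, 2].
x_proj = clip(-2.4665) = -2.4665
y_proj = clip(-1.3795) = -1.3795
Step 4: Evaluate f.
f(-2.4665, -1.3795) = 10.1246


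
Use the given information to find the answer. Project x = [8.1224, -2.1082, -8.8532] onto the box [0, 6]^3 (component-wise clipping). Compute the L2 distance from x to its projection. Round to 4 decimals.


Project each component onto [0, 6].
clip(8.1224) = 6.0, clip(-2.1082) = 0.0, clip(-8.8532) = 0.0
Projection = [6.0, 0.0, 0.0]
Squared diffs: [4.5046, 4.4445, 78.3792]
Distance = sqrt(87.3283) = 9.345


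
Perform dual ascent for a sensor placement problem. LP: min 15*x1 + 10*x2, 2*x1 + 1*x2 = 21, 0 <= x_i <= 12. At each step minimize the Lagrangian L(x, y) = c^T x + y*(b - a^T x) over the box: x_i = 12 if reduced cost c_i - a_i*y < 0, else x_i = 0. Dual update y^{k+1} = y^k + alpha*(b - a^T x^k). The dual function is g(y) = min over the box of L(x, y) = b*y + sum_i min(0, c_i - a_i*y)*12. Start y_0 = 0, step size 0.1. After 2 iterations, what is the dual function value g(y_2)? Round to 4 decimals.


Dual ascent for LP: min 15*x1 + 10*x2, 2*x1 + 1*x2 = 21, 0 <= x_i <= 12
Step 1: y^k = 0.0, reduced costs: (15.0, 10.0)
  x^k = (0.0, 0.0), subgradient = b - a^T x = 21.0
  y^{k+1} = 0.0 + 0.1*21.0 = 2.1
Step 2: y^k = 2.1, reduced costs: (10.8, 7.9)
  x^k = (0.0, 0.0), subgradient = b - a^T x = 21.0
  y^{k+1} = 2.1 + 0.1*21.0 = 4.2
Dual objective at y_2 = 4.2: reduced costs (6.6, 5.8), box minimizer x = (0.0, 0.0)
g(y_2) = b*y + (c1 - a1*y)*x1 + (c2 - a2*y)*x2 = 21*4.2 + 6.6*0.0 + 5.8*0.0 = 88.2 + 0.0 + 0.0 = 88.2


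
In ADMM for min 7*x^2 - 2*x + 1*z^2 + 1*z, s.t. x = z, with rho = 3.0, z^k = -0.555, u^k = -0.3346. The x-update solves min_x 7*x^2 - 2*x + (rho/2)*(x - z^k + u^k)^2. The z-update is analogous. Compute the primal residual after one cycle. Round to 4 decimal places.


ADMM iteration with rho = 3.0, z^k = -0.555, u^k = -0.3346
Step 1: x-update.
Minimize 7*x^2 - 2*x + (3.0/2)*(x + 0.555 - 0.3346)^2
FOC: (2*7 + 3.0)*x = 2 + 3.0*(-0.555 + 0.3346)
x^{k+1} = 0.0788
Step 2: z-update.
Minimize 1*z^2 + 1*z + (3.0/2)*(0.0788 - z - 0.3346)^2
FOC: (2*1 + 3.0)*z = -1 + 3.0*(0.0788 - 0.3346)
z^{k+1} = -0.3535
Step 3: u-update.
u^{k+1} = -0.3346 + 0.0788 + 0.3535 = 0.0977
Step 4: Primal residual = |0.0788 + 0.3535| = 0.4323


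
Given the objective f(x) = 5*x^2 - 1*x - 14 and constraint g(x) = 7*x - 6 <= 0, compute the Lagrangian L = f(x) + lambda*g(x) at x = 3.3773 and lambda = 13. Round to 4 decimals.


Step 1: Evaluate f(x).
f(3.3773) = 5*3.3773^2 - 1*3.3773 - 14 = 39.6535
Step 2: Evaluate g(x).
g(3.3773) = 7*3.3773 - 6 = 17.6411
Step 3: Compute Lagrangian.
L = 39.6535 + 13*17.6411 = 268.9878


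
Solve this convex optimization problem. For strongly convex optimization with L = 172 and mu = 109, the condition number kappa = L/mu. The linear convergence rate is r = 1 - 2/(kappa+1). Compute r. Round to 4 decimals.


Step 1: Compute the condition number.
kappa = L/mu = 172/109 = 1.578
Step 2: Compute the convergence rate.
r = 1 - 2/(kappa + 1) = 1 - 2*mu/(L + mu) = (L - mu)/(L + mu) = 63/281 = 0.2242


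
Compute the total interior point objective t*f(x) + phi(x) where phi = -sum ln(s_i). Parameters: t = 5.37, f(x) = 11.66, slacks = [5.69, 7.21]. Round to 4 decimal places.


Step 1: Compute log-barrier.
ln values: [1.7387, 1.9755]
phi = -(1.7387 + 1.9755) = -3.7142
Step 2: Compute augmented objective.
t*f(x) = 5.37*11.66 = 62.6142
Total = 62.6142 - 3.7142 = 58.9


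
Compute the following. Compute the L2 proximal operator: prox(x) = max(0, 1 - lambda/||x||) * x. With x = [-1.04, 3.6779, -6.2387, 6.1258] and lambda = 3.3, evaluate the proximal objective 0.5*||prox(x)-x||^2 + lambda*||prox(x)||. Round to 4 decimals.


Step 1: Compute ||x||.
||x|| = 9.5423
Step 2: Compute scaling factor.
scale = max(0, 1 - 3.3/9.5423) = 0.6542
Step 3: prox(x) = [-0.6803, 2.406, -4.0812, 4.0073]
||prox(x)|| = 6.2423
Step 4: Proximal objective.
0.5*||prox-x||^2 = 5.445
lambda*||prox|| = 20.5996
Total = 26.0446


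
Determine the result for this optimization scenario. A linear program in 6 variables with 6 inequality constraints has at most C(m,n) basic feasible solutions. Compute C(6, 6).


Each vertex corresponds to some choice of n active constraints out of m, so the number of vertices is at most C(m, n) = m! / (n!(m-n)!).
m = 6, n = 6
Numerator: 6 * 5 * 4 * 3 * 2 * 1
Denominator: 6! = 720
C(6, 6) = 1


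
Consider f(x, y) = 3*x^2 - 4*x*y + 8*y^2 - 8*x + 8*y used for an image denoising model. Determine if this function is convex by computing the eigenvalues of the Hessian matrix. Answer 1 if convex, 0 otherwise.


The Hessian of f(x,y) = 3*x^2 - 4*x*y + 8*y^2 - 8*x + 8*y is:
H = [[6, -4], [-4, 16]]
Trace = 6 + 16 = 22
Determinant = 6*16 - (-4)^2 = 80
Discriminant = (22)^2 - 4*80 = 164.0
Eigenvalues: lambda_1 = 4.5969, lambda_2 = 17.4031
The function is convex.

1


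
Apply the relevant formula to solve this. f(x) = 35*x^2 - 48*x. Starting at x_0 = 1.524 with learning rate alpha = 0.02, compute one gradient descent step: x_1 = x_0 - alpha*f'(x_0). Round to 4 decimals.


We compute the gradient at x_0 and apply the update.
f'(x) = 70*x - 48
f'(1.524) = 70*1.524 - 48 = 58.68
x_1 = 1.524 - 0.02*58.68 = 0.3504


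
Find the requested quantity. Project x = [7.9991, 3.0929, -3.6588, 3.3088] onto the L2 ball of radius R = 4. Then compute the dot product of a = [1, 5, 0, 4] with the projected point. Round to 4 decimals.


Step 1: Compute ||x|| (intermediates to 6 decimals).
||x|| = sqrt(7.9991^2 + 3.0929^2 + (-3.6588)^2 + 3.3088^2) = 9.893766
Step 2: Project.
Since ||x|| > R, scale = R/||x|| = 4/9.893766 = 0.404295, proj(x) = scale * x
proj(x) = [3.233996, 1.250444, -1.479235, 1.337731]
Step 3: Dot product.
a^T * proj(x) = 1*3.233996 + 5*1.250444 + 0*(-1.479235) + 4*1.337731 = 14.8371


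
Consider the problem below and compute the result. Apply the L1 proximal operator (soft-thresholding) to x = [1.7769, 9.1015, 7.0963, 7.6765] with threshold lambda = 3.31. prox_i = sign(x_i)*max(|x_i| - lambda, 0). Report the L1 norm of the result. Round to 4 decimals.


Soft-thresholding with lambda = 3.31:
prox(1.7769) = sign(1.7769)*max(|1.7769| - 3.31, 0) = 0.0
prox(9.1015) = sign(9.1015)*max(|9.1015| - 3.31, 0) = 5.7915
prox(7.0963) = sign(7.0963)*max(|7.0963| - 3.31, 0) = 3.7863
prox(7.6765) = sign(7.6765)*max(|7.6765| - 3.31, 0) = 4.3665
prox(x) = [0.0, 5.7915, 3.7863, 4.3665]
||prox(x)||_1 = 0.0 + 5.7915 + 3.7863 + 4.3665 = 13.9443


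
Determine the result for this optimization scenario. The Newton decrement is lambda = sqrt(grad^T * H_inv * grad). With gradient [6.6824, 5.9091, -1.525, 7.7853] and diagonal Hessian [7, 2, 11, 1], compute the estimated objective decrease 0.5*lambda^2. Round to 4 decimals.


Step 1: H is diagonal, so H^(-1) * g = [0.9546, 2.9546, -0.1386, 7.7853].
Step 2: g^T H^(-1) g = sum_i g_i^2 / H_ii
  = (6.6824)^2/7 + (5.9091)^2/2 + (-1.525)^2/11 + (7.7853)^2/1
  = 6.3792 + 17.4587 + 0.2114 + 60.6109 = 84.6603
Step 3: Objective decrease = 0.5 * g^T H^(-1) g = 42.3301


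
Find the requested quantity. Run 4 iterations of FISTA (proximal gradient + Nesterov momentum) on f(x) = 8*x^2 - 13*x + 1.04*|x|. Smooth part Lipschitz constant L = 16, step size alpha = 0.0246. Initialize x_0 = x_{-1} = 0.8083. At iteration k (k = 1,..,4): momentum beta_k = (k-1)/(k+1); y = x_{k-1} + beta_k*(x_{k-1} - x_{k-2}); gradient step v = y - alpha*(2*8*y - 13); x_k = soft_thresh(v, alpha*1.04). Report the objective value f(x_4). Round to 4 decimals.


FISTA on f(x) = 8*x^2 - 13*x + 1.04*|x|
L = 16, alpha = 0.0246
Iteration 1: beta = 0.0, y = 0.8083 + 0.0*(0.8083 - 0.8083) = 0.8083
  grad(y) = -0.0672, v = y - alpha*grad = 0.81
  prox(v) = soft_thresh(0.81, 0.0256) = 0.7844
Iteration 2: beta = 0.3333, y = 0.7844 + 0.3333*(0.7844 - 0.8083) = 0.7764
  grad(y) = -0.5777, v = y - alpha*grad = 0.7906
  prox(v) = soft_thresh(0.7906, 0.0256) = 0.765
Iteration 3: beta = 0.5, y = 0.765 + 0.5*(0.765 - 0.7844) = 0.7553
  grad(y) = -0.9145, v = y - alpha*grad = 0.7778
  prox(v) = soft_thresh(0.7778, 0.0256) = 0.7523
Iteration 4: beta = 0.6, y = 0.7523 + 0.6*(0.7523 - 0.765) = 0.7446
  grad(y) = -1.0864, v = y - alpha*grad = 0.7713
  prox(v) = soft_thresh(0.7713, 0.0256) = 0.7457
f(x_4) = 8*0.7457^2 - 13*0.7457 + 1.04*|0.7457| = -4.47


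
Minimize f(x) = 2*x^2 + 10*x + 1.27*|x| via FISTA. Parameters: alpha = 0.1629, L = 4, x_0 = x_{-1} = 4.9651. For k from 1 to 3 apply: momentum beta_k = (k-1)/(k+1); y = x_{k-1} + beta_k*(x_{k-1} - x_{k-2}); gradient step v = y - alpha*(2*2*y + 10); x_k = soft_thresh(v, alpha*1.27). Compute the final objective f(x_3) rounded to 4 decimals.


FISTA on f(x) = 2*x^2 + 10*x + 1.27*|x|
L = 4, alpha = 0.1629
Iteration 1: beta = 0.0, y = 4.9651 + 0.0*(4.9651 - 4.9651) = 4.9651
  grad(y) = 29.8604, v = y - alpha*grad = 0.1008
  prox(v) = soft_thresh(0.1008, 0.2069) = 0.0
Iteration 2: beta = 0.3333, y = 0.0 + 0.3333*(0.0 - 4.9651) = -1.655
  grad(y) = 3.3799, v = y - alpha*grad = -2.2056
  prox(v) = soft_thresh(-2.2056, 0.2069) = -1.9987
Iteration 3: beta = 0.5, y = -1.9987 + 0.5*(-1.9987 - 0.0) = -2.9981
  grad(y) = -1.9924, v = y - alpha*grad = -2.6735
  prox(v) = soft_thresh(-2.6735, 0.2069) = -2.4667
f(x_3) = 2*(-2.4667)^2 + 10*(-2.4667) + 1.27*|-2.4667| = -9.3651


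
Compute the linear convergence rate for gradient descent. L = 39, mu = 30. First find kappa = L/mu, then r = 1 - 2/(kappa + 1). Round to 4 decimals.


Step 1: Compute the condition number.
kappa = L/mu = 39/30 = 1.3
Step 2: Compute the convergence rate.
r = 1 - 2/(kappa + 1) = 1 - 2*mu/(L + mu) = (L - mu)/(L + mu) = 9/69 = 0.1304


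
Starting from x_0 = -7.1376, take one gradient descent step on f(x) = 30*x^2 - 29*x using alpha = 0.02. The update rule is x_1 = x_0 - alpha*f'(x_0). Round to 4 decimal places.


We compute the gradient at x_0 and apply the update.
f'(x) = 60*x - 29
f'(-7.1376) = 60*-7.1376 - 29 = -457.256
x_1 = -7.1376 - 0.02*-457.256 = 2.0075


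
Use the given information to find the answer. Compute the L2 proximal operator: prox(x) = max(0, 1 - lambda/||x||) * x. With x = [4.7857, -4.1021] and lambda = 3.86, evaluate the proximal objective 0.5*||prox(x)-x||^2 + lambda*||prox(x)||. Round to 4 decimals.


Step 1: Compute ||x||.
||x|| = 6.3032
Step 2: Compute scaling factor.
scale = max(0, 1 - 3.86/6.3032) = 0.3876
Step 3: prox(x) = [1.855, -1.59]
||prox(x)|| = 2.4432
Step 4: Proximal objective.
0.5*||prox-x||^2 = 7.4498
lambda*||prox|| = 9.4308
Total = 16.8805


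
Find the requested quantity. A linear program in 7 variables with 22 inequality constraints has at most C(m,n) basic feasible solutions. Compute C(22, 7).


Each vertex corresponds to some choice of n active constraints out of m, so the number of vertices is at most C(m, n) = m! / (n!(m-n)!).
m = 22, n = 7
Numerator: 22 * 21 * 20 * 19 * 18 * 17 * 16
Denominator: 7! = 5040
C(22, 7) = 170544


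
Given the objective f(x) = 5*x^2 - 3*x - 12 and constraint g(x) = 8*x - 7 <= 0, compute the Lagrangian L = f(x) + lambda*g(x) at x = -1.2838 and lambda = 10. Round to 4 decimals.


Step 1: Evaluate f(x).
f(-1.2838) = 5*(-1.2838)^2 - 3*(-1.2838) - 12 = 0.0921
Step 2: Evaluate g(x).
g(-1.2838) = 8*-1.2838 - 7 = -17.2704
Step 3: Compute Lagrangian.
L = 0.0921 + 10*-17.2704 = -172.6119


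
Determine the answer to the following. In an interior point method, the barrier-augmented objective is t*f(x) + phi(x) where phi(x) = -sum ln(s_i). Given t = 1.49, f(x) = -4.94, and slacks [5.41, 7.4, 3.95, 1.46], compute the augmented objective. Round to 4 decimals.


Step 1: Compute log-barrier.
ln values: [1.6882, 2.0015, 1.3737, 0.3784]
phi = -(1.6882 + 2.0015 + 1.3737 + 0.3784) = -5.4419
Step 2: Compute augmented objective.
t*f(x) = 1.49*-4.94 = -7.3606
Total = -7.3606 - 5.4419 = -12.8025


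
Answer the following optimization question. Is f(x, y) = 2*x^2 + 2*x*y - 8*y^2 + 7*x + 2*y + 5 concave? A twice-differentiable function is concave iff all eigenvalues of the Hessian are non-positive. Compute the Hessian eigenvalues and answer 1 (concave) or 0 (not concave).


The Hessian of f(x,y) = 2*x^2 + 2*x*y - 8*y^2 + 7*x + 2*y + 5 is:
H = [[4, 2], [2, -16]]
Trace = 4 - 16 = -12
Determinant = 4*-16 - (2)^2 = -68
Discriminant = (-12)^2 - 4*-68 = 416.0
Eigenvalues: lambda_1 = -16.198, lambda_2 = 4.198
The function is not concave.

0


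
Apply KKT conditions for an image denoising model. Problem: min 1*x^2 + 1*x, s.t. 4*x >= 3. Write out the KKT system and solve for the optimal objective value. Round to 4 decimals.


Step 1: Try lambda = 0 (constraint inactive).
x_unc = -1/(2*1) = -0.5
Check: 4*-0.5 = -2.0 < 3 -- violated!
Step 2: Constraint must be active: 4*x = 3
x* = 3/4 = 0.75
lambda = (2*1*0.75 + 1)/4 = 0.625
Step 3: Compute optimal value.
f(x*) = 1*0.75^2 + 1*0.75 = 1.3125


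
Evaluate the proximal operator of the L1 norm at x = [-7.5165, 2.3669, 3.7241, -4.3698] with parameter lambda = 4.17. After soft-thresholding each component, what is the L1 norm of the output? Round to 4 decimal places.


Soft-thresholding with lambda = 4.17:
prox(-7.5165) = sign(-7.5165)*max(|-7.5165| - 4.17, 0) = -3.3465
prox(2.3669) = sign(2.3669)*max(|2.3669| - 4.17, 0) = 0.0
prox(3.7241) = sign(3.7241)*max(|3.7241| - 4.17, 0) = 0.0
prox(-4.3698) = sign(-4.3698)*max(|-4.3698| - 4.17, 0) = -0.1998
prox(x) = [-3.3465, 0.0, 0.0, -0.1998]
||prox(x)||_1 = 3.3465 + 0.0 + 0.0 + 0.1998 = 3.5463


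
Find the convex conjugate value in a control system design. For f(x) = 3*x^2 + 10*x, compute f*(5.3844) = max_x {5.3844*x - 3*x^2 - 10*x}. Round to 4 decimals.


f*(y) = sup_x {y*x - a*x^2 - b*x} = sup_x {(y-b)*x - a*x^2}
FOC: (y - b) - 2a*x = 0 => x* = (y - b)/(2a)
x* = (5.3844 - 10)/(2*3) = -0.7693
f*(5.3844) = (y-b)^2/(4a) = (5.3844 - 10)^2/(4*3)
= 21.3038/12 = 1.7753


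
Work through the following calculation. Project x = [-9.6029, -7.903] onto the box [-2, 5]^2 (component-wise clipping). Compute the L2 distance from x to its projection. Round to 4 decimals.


Project each component onto [-2, 5].
clip(-9.6029) = -2.0, clip(-7.903) = -2.0
Projection = [-2.0, -2.0]
Squared diffs: [57.8041, 34.8454]
Distance = sqrt(92.6495) = 9.6255


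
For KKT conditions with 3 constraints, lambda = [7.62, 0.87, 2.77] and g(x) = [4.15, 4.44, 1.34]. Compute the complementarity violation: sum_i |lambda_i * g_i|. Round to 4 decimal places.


KKT complementary slackness check:
lambda_1 * g_1 = 7.62 * 4.15 = 31.623
lambda_2 * g_2 = 0.87 * 4.44 = 3.8628
lambda_3 * g_3 = 2.77 * 1.34 = 3.7118
Total violation = 31.623 + 3.8628 + 3.7118 = 39.1976


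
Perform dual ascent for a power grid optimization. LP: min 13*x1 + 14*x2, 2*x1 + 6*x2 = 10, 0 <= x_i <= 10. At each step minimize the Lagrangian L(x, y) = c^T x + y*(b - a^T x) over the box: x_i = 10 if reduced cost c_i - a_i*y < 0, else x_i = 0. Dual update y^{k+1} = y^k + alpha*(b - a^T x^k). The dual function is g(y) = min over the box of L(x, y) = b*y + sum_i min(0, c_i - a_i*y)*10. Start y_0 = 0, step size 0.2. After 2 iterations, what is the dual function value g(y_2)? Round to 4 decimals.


Dual ascent for LP: min 13*x1 + 14*x2, 2*x1 + 6*x2 = 10, 0 <= x_i <= 10
Step 1: y^k = 0.0, reduced costs: (13.0, 14.0)
  x^k = (0.0, 0.0), subgradient = b - a^T x = 10.0
  y^{k+1} = 0.0 + 0.2*10.0 = 2.0
Step 2: y^k = 2.0, reduced costs: (9.0, 2.0)
  x^k = (0.0, 0.0), subgradient = b - a^T x = 10.0
  y^{k+1} = 2.0 + 0.2*10.0 = 4.0
Dual objective at y_2 = 4.0: reduced costs (5.0, -10.0), box minimizer x = (0.0, 10.0)
g(y_2) = b*y + (c1 - a1*y)*x1 + (c2 - a2*y)*x2 = 10*4.0 + 5.0*0.0 + (-10.0)*10.0 = 40.0 + 0.0 - 100.0 = -60.0


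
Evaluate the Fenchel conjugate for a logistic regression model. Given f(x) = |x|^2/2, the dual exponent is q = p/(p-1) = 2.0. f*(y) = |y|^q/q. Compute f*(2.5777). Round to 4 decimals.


The conjugate exponent q satisfies 1/p + 1/q = 1.
p = 2, so q = 2/(2 - 1) = 2.0
|y|^q = 2.5777^2.0 = 6.6445
f*(2.5777) = 6.6445 / 2.0 = 3.3223


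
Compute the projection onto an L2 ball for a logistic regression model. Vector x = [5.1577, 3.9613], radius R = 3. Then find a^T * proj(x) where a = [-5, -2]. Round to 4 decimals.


Step 1: Compute ||x|| (intermediates to 6 decimals).
||x|| = sqrt(5.1577^2 + 3.9613^2) = 6.503366
Step 2: Project.
Since ||x|| > R, scale = R/||x|| = 3/6.503366 = 0.4613, proj(x) = scale * x
proj(x) = [2.379247, 1.827348]
Step 3: Dot product.
a^T * proj(x) = -5*2.379247 - 2*1.827348 = -15.5509


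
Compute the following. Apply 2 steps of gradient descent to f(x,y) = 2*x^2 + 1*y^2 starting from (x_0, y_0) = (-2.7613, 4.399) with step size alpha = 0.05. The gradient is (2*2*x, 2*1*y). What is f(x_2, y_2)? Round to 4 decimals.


Gradient descent on f(x,y) = 2*x^2 + 1*y^2.
Starting point: (-2.7613, 4.399), alpha = 0.05
Step 1: grad_x = 2*2*-2.7613 = -11.0452, grad_y = 2*1*4.399 = 8.798
  x_1 = -2.7613 - 0.05*-11.0452 = -2.209
  y_1 = 4.399 - 0.05*8.798 = 3.9591
Step 2: grad_x = 2*2*-2.209 = -8.8362, grad_y = 2*1*3.9591 = 7.9182
  x_2 = -2.209 - 0.05*-8.8362 = -1.7672
  y_2 = 3.9591 - 0.05*7.9182 = 3.5632
f(-1.7672, 3.5632) = 2*(-1.7672)^2 + 1*3.5632^2 = 18.9425


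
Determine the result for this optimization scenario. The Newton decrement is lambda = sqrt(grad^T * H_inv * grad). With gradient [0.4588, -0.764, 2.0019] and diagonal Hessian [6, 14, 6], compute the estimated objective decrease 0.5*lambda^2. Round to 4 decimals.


Step 1: H is diagonal, so H^(-1) * g = [0.0765, -0.0546, 0.3337].
Step 2: g^T H^(-1) g = sum_i g_i^2 / H_ii
  = (0.4588)^2/6 + (-0.764)^2/14 + (2.0019)^2/6
  = 0.0351 + 0.0417 + 0.6679 = 0.7447
Step 3: Objective decrease = 0.5 * g^T H^(-1) g = 0.3724


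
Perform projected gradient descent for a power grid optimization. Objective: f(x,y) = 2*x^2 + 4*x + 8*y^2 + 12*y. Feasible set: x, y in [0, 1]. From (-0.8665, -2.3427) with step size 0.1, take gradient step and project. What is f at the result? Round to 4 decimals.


Step 1: Compute gradient at (-0.8665, -2.3427).
grad_x = 2*2*-0.8665 + 4 = 0.534
grad_y = 2*8*-2.3427 + 12 = -25.4832
Step 2: Gradient step.
x_raw = -0.8665 - 0.1*0.534 = -0.9199
y_raw = -2.3427 - 0.1*-25.4832 = 0.2056
Step 3: Project onto [0, 1].
x_proj = clip(-0.9199) = 0.0
y_proj = clip(0.2056) = 0.2056
Step 4: Evaluate f.
f(0.0, 0.2056) = 2.8057


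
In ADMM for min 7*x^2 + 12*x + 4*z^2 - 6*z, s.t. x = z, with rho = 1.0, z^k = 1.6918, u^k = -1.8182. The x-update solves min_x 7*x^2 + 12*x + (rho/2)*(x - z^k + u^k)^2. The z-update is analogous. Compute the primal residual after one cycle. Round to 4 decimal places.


ADMM iteration with rho = 1.0, z^k = 1.6918, u^k = -1.8182
Step 1: x-update.
Minimize 7*x^2 + 12*x + (1.0/2)*(x - 1.6918 - 1.8182)^2
FOC: (2*7 + 1.0)*x = -12 + 1.0*(1.6918 + 1.8182)
x^{k+1} = -0.566
Step 2: z-update.
Minimize 4*z^2 - 6*z + (1.0/2)*(-0.566 - z - 1.8182)^2
FOC: (2*4 + 1.0)*z = 6 + 1.0*(-0.566 - 1.8182)
z^{k+1} = 0.4018
Step 3: u-update.
u^{k+1} = -1.8182 - 0.566 - 0.4018 = -2.786
Step 4: Primal residual = |-0.566 - 0.4018| = 0.9678


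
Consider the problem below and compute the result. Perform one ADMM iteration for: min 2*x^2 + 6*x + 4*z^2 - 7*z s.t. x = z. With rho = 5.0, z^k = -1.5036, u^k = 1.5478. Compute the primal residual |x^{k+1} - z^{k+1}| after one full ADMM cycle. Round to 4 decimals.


ADMM iteration with rho = 5.0, z^k = -1.5036, u^k = 1.5478
Step 1: x-update.
Minimize 2*x^2 + 6*x + (5.0/2)*(x + 1.5036 + 1.5478)^2
FOC: (2*2 + 5.0)*x = -6 + 5.0*(-1.5036 - 1.5478)
x^{k+1} = -2.3619
Step 2: z-update.
Minimize 4*z^2 - 7*z + (5.0/2)*(-2.3619 - z + 1.5478)^2
FOC: (2*4 + 5.0)*z = 7 + 5.0*(-2.3619 + 1.5478)
z^{k+1} = 0.2254
Step 3: u-update.
u^{k+1} = 1.5478 - 2.3619 - 0.2254 = -1.0394
Step 4: Primal residual = |-2.3619 - 0.2254| = 2.5872


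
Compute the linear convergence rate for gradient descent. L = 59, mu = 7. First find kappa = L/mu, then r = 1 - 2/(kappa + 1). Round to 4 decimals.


Step 1: Compute the condition number.
kappa = L/mu = 59/7 = 8.4286
Step 2: Compute the convergence rate.
r = 1 - 2/(kappa + 1) = 1 - 2*mu/(L + mu) = (L - mu)/(L + mu) = 52/66 = 0.7879


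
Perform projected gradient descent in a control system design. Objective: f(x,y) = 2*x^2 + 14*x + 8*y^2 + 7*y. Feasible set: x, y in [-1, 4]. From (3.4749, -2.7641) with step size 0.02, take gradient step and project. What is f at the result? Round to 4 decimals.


Step 1: Compute gradient at (3.4749, -2.7641).
grad_x = 2*2*3.4749 + 14 = 27.8996
grad_y = 2*8*-2.7641 + 7 = -37.2256
Step 2: Gradient step.
x_raw = 3.4749 - 0.02*27.8996 = 2.9169
y_raw = -2.7641 - 0.02*-37.2256 = -2.0196
Step 3: Project onto [-1, 4].
x_proj = clip(2.9169) = 2.9169
y_proj = clip(-2.0196) = -1.0
Step 4: Evaluate f.
f(2.9169, -1.0) = 58.8534


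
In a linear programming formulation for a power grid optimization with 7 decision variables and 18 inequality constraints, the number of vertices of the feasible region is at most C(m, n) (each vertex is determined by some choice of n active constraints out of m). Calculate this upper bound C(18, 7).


Each vertex corresponds to some choice of n active constraints out of m, so the number of vertices is at most C(m, n) = m! / (n!(m-n)!).
m = 18, n = 7
Numerator: 18 * 17 * 16 * 15 * 14 * 13 * 12
Denominator: 7! = 5040
C(18, 7) = 31824


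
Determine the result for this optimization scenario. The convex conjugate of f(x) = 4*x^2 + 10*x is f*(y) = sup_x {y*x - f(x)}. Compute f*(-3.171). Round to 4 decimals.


f*(y) = sup_x {y*x - a*x^2 - b*x} = sup_x {(y-b)*x - a*x^2}
FOC: (y - b) - 2a*x = 0 => x* = (y - b)/(2a)
x* = (-3.171 - 10)/(2*4) = -1.6464
f*(-3.171) = (y-b)^2/(4a) = (-3.171 - 10)^2/(4*4)
= 173.4752/16 = 10.8422


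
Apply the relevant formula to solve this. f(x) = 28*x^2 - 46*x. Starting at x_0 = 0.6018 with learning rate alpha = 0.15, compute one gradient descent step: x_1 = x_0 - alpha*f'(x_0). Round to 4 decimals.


We compute the gradient at x_0 and apply the update.
f'(x) = 56*x - 46
f'(0.6018) = 56*0.6018 - 46 = -12.2992
x_1 = 0.6018 - 0.15*-12.2992 = 2.4467


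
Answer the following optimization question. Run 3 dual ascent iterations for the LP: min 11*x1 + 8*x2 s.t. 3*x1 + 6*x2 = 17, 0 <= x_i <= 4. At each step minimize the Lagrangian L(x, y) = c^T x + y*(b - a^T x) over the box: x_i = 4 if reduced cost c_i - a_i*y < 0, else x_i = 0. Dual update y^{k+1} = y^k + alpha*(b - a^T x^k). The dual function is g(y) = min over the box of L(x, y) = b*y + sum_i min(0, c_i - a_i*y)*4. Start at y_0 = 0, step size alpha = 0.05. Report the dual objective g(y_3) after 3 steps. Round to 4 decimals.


Dual ascent for LP: min 11*x1 + 8*x2, 3*x1 + 6*x2 = 17, 0 <= x_i <= 4
Step 1: y^k = 0.0, reduced costs: (11.0, 8.0)
  x^k = (0.0, 0.0), subgradient = b - a^T x = 17.0
  y^{k+1} = 0.0 + 0.05*17.0 = 0.85
Step 2: y^k = 0.85, reduced costs: (8.45, 2.9)
  x^k = (0.0, 0.0), subgradient = b - a^T x = 17.0
  y^{k+1} = 0.85 + 0.05*17.0 = 1.7
Step 3: y^k = 1.7, reduced costs: (5.9, -2.2)
  x^k = (0.0, 4.0), subgradient = b - a^T x = -7.0
  y^{k+1} = 1.7 + 0.05*-7.0 = 1.35
Dual objective at y_3 = 1.35: reduced costs (6.95, -0.1), box minimizer x = (0.0, 4.0)
g(y_3) = b*y + (c1 - a1*y)*x1 + (c2 - a2*y)*x2 = 17*1.35 + 6.95*0.0 + (-0.1)*4.0 = 22.95 + 0.0 - 0.4 = 22.55


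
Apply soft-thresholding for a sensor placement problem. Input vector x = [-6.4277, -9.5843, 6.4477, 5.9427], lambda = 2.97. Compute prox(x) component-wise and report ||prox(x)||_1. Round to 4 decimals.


Soft-thresholding with lambda = 2.97:
prox(-6.4277) = sign(-6.4277)*max(|-6.4277| - 2.97, 0) = -3.4577
prox(-9.5843) = sign(-9.5843)*max(|-9.5843| - 2.97, 0) = -6.6143
prox(6.4477) = sign(6.4477)*max(|6.4477| - 2.97, 0) = 3.4777
prox(5.9427) = sign(5.9427)*max(|5.9427| - 2.97, 0) = 2.9727
prox(x) = [-3.4577, -6.6143, 3.4777, 2.9727]
||prox(x)||_1 = 3.4577 + 6.6143 + 3.4777 + 2.9727 = 16.5224


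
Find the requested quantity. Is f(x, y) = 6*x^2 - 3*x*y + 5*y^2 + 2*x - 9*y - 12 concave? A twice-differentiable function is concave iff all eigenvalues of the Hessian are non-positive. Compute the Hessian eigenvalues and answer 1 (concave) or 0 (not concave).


The Hessian of f(x,y) = 6*x^2 - 3*x*y + 5*y^2 + 2*x - 9*y - 12 is:
H = [[12, -3], [-3, 10]]
Trace = 12 + 10 = 22
Determinant = 12*10 - (-3)^2 = 111
Discriminant = (22)^2 - 4*111 = 40.0
Eigenvalues: lambda_1 = 7.8377, lambda_2 = 14.1623
The function is not concave.

0


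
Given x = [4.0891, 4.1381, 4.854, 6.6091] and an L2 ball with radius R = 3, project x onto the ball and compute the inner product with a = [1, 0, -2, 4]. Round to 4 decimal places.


Step 1: Compute ||x|| (intermediates to 6 decimals).
||x|| = sqrt(4.0891^2 + 4.1381^2 + 4.854^2 + 6.6091^2) = 10.05416
Step 2: Project.
Since ||x|| > R, scale = R/||x|| = 3/10.05416 = 0.298384, proj(x) = scale * x
proj(x) = [1.220122, 1.234743, 1.448356, 1.97205]
Step 3: Dot product.
a^T * proj(x) = 1*1.220122 + 0*1.234743 - 2*1.448356 + 4*1.97205 = 6.2116


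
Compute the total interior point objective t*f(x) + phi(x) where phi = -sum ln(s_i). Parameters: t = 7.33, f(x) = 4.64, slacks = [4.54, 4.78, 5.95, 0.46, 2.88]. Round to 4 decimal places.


Step 1: Compute log-barrier.
ln values: [1.5129, 1.5644, 1.7834, -0.7765, 1.0578]
phi = -(1.5129 + 1.5644 + 1.7834 - 0.7765 + 1.0578) = -5.142
Step 2: Compute augmented objective.
t*f(x) = 7.33*4.64 = 34.0112
Total = 34.0112 - 5.142 = 28.8692


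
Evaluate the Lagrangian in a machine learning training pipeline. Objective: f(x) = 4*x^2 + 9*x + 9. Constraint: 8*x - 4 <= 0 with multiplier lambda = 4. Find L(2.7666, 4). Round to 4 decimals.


Step 1: Evaluate f(x).
f(2.7666) = 4*2.7666^2 + 9*2.7666 + 9 = 64.5157
Step 2: Evaluate g(x).
g(2.7666) = 8*2.7666 - 4 = 18.1328
Step 3: Compute Lagrangian.
L = 64.5157 + 4*18.1328 = 137.0469


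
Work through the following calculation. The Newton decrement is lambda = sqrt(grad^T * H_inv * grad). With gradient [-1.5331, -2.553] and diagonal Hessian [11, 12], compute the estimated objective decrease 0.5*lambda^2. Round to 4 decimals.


Step 1: H is diagonal, so H^(-1) * g = [-0.1394, -0.2128].
Step 2: g^T H^(-1) g = sum_i g_i^2 / H_ii
  = (-1.5331)^2/11 + (-2.553)^2/12
  = 0.2137 + 0.5432 = 0.7568
Step 3: Objective decrease = 0.5 * g^T H^(-1) g = 0.3784


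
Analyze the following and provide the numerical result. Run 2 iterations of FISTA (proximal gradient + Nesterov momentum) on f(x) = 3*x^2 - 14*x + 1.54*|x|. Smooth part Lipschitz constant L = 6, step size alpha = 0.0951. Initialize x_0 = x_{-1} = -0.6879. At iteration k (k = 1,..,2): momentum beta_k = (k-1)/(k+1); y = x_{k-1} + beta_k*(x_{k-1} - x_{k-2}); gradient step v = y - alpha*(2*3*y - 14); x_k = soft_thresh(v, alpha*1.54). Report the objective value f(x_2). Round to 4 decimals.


FISTA on f(x) = 3*x^2 - 14*x + 1.54*|x|
L = 6, alpha = 0.0951
Iteration 1: beta = 0.0, y = -0.6879 + 0.0*(-0.6879 + 0.6879) = -0.6879
  grad(y) = -18.1274, v = y - alpha*grad = 1.036
  prox(v) = soft_thresh(1.036, 0.1465) = 0.8896
Iteration 2: beta = 0.3333, y = 0.8896 + 0.3333*(0.8896 + 0.6879) = 1.4154
  grad(y) = -5.5077, v = y - alpha*grad = 1.9392
  prox(v) = soft_thresh(1.9392, 0.1465) = 1.7927
f(x_2) = 3*1.7927^2 - 14*1.7927 + 1.54*|1.7927| = -12.6957


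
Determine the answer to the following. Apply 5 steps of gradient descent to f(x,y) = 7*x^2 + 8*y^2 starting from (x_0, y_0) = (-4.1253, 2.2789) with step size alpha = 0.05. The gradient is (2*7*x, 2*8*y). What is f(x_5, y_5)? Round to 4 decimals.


Gradient descent on f(x,y) = 7*x^2 + 8*y^2.
Starting point: (-4.1253, 2.2789), alpha = 0.05
Step 1: grad_x = 2*7*-4.1253 = -57.7542, grad_y = 2*8*2.2789 = 36.4624
  x_1 = -4.1253 - 0.05*-57.7542 = -1.2376
  y_1 = 2.2789 - 0.05*36.4624 = 0.4558
Step 2: grad_x = 2*7*-1.2376 = -17.3263, grad_y = 2*8*0.4558 = 7.2925
  x_2 = -1.2376 - 0.05*-17.3263 = -0.3713
  y_2 = 0.4558 - 0.05*7.2925 = 0.0912
Step 3: grad_x = 2*7*-0.3713 = -5.1979, grad_y = 2*8*0.0912 = 1.4585
  x_3 = -0.3713 - 0.05*-5.1979 = -0.1114
  y_3 = 0.0912 - 0.05*1.4585 = 0.0182
Step 4: grad_x = 2*7*-0.1114 = -1.5594, grad_y = 2*8*0.0182 = 0.2917
  x_4 = -0.1114 - 0.05*-1.5594 = -0.0334
  y_4 = 0.0182 - 0.05*0.2917 = 0.0036
Step 5: grad_x = 2*7*-0.0334 = -0.4678, grad_y = 2*8*0.0036 = 0.0583
  x_5 = -0.0334 - 0.05*-0.4678 = -0.01
  y_5 = 0.0036 - 0.05*0.0583 = 0.0007
f(-0.01, 0.0007) = 7*(-0.01)^2 + 8*0.0007^2 = 0.0007


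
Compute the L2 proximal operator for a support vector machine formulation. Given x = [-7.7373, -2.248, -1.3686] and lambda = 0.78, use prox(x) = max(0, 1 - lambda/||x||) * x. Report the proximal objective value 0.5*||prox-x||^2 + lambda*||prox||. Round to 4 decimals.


Step 1: Compute ||x||.
||x|| = 8.1727
Step 2: Compute scaling factor.
scale = max(0, 1 - 0.78/8.1727) = 0.9046
Step 3: prox(x) = [-6.9989, -2.0335, -1.238]
||prox(x)|| = 7.3927
Step 4: Proximal objective.
0.5*||prox-x||^2 = 0.3042
lambda*||prox|| = 5.7663
Total = 6.0705


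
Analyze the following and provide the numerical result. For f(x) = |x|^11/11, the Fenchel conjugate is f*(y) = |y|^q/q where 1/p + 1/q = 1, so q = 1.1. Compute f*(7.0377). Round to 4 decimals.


The conjugate exponent q satisfies 1/p + 1/q = 1.
p = 11, so q = 11/(11 - 1) = 1.1
|y|^q = 7.0377^1.1 = 8.5541
f*(7.0377) = 8.5541 / 1.1 = 7.7764


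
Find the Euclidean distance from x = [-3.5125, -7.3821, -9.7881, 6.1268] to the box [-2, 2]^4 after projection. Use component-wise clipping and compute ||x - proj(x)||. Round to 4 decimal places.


Project each component onto [-2, 2].
clip(-3.5125) = -2.0, clip(-7.3821) = -2.0, clip(-9.7881) = -2.0, clip(6.1268) = 2.0
Projection = [-2.0, -2.0, -2.0, 2.0]
Squared diffs: [2.2877, 28.967, 60.6545, 17.0305]
Distance = sqrt(108.9397) = 10.4374


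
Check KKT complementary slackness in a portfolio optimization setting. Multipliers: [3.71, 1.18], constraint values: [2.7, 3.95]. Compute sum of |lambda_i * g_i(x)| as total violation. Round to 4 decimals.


KKT complementary slackness check:
lambda_1 * g_1 = 3.71 * 2.7 = 10.017
lambda_2 * g_2 = 1.18 * 3.95 = 4.661
Total violation = 10.017 + 4.661 = 14.678


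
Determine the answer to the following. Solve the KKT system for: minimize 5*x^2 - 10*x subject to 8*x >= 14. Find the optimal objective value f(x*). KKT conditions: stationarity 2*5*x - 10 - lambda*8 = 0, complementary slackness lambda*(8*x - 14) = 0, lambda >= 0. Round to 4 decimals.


Step 1: Try lambda = 0 (constraint inactive).
x_unc = 10/(2*5) = 1.0
Check: 8*1.0 = 8.0 < 14 -- violated!
Step 2: Constraint must be active: 8*x = 14
x* = 14/8 = 1.75
lambda = (2*5*1.75 - 10)/8 = 0.9375
Step 3: Compute optimal value.
f(x*) = 5*1.75^2 - 10*1.75 = -2.1875


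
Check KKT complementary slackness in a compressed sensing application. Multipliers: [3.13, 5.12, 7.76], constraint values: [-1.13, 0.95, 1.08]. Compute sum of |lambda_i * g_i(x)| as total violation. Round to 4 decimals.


KKT complementary slackness check:
lambda_1 * g_1 = 3.13 * -1.13 = -3.5369
lambda_2 * g_2 = 5.12 * 0.95 = 4.864
lambda_3 * g_3 = 7.76 * 1.08 = 8.3808
Total violation = 3.5369 + 4.864 + 8.3808 = 16.7817


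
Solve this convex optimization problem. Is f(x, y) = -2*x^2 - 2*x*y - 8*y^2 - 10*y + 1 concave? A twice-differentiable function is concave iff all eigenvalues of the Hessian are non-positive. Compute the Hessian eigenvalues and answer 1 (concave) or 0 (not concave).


The Hessian of f(x,y) = -2*x^2 - 2*x*y - 8*y^2 - 10*y + 1 is:
H = [[-4, -2], [-2, -16]]
Trace = -4 - 16 = -20
Determinant = -4*-16 - (-2)^2 = 60
Discriminant = (-20)^2 - 4*60 = 160.0
Eigenvalues: lambda_1 = -16.3246, lambda_2 = -3.6754
The function is concave.

1


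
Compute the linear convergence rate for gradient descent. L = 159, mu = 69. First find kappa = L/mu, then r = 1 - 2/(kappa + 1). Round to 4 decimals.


Step 1: Compute the condition number.
kappa = L/mu = 159/69 = 2.3043
Step 2: Compute the convergence rate.
r = 1 - 2/(kappa + 1) = 1 - 2*mu/(L + mu) = (L - mu)/(L + mu) = 90/228 = 0.3947


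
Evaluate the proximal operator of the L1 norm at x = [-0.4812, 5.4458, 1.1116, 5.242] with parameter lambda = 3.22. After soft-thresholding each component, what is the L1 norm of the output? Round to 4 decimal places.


Soft-thresholding with lambda = 3.22:
prox(-0.4812) = sign(-0.4812)*max(|-0.4812| - 3.22, 0) = 0.0
prox(5.4458) = sign(5.4458)*max(|5.4458| - 3.22, 0) = 2.2258
prox(1.1116) = sign(1.1116)*max(|1.1116| - 3.22, 0) = 0.0
prox(5.242) = sign(5.242)*max(|5.242| - 3.22, 0) = 2.022
prox(x) = [0.0, 2.2258, 0.0, 2.022]
||prox(x)||_1 = 0.0 + 2.2258 + 0.0 + 2.022 = 4.2478


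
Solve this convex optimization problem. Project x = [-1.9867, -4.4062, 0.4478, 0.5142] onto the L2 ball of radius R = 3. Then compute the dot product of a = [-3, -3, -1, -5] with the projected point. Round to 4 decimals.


Step 1: Compute ||x|| (intermediates to 6 decimals).
||x|| = sqrt((-1.9867)^2 + (-4.4062)^2 + 0.4478^2 + 0.5142^2) = 4.88124
Step 2: Project.
Since ||x|| > R, scale = R/||x|| = 3/4.88124 = 0.614598, proj(x) = scale * x
proj(x) = [-1.221022, -2.708042, 0.275217, 0.316026]
Step 3: Dot product.
a^T * proj(x) = -3*(-1.221022) - 3*(-2.708042) - 1*0.275217 - 5*0.316026 = 9.9318


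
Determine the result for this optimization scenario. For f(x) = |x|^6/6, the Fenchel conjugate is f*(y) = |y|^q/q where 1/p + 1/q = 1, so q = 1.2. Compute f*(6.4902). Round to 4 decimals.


The conjugate exponent q satisfies 1/p + 1/q = 1.
p = 6, so q = 6/(6 - 1) = 1.2
|y|^q = 6.4902^1.2 = 9.4343
f*(6.4902) = 9.4343 / 1.2 = 7.8619


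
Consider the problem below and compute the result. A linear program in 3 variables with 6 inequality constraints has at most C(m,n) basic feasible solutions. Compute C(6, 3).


Each vertex corresponds to some choice of n active constraints out of m, so the number of vertices is at most C(m, n) = m! / (n!(m-n)!).
m = 6, n = 3
Numerator: 6 * 5 * 4
Denominator: 3! = 6
C(6, 3) = 20


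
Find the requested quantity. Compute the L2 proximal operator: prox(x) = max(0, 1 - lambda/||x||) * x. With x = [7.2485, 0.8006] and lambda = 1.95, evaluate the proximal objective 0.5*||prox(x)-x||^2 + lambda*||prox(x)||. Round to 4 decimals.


Step 1: Compute ||x||.
||x|| = 7.2926
Step 2: Compute scaling factor.
scale = max(0, 1 - 1.95/7.2926) = 0.7326
Step 3: prox(x) = [5.3103, 0.5865]
||prox(x)|| = 5.3426
Step 4: Proximal objective.
0.5*||prox-x||^2 = 1.9013
lambda*||prox|| = 10.4181
Total = 12.3193
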